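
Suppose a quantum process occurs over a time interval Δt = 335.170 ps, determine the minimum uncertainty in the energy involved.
981.908 neV

Using the energy-time uncertainty principle:
ΔEΔt ≥ ℏ/2

The minimum uncertainty in energy is:
ΔE_min = ℏ/(2Δt)
ΔE_min = (1.055e-34 J·s) / (2 × 3.352e-10 s)
ΔE_min = 1.573e-25 J = 981.908 neV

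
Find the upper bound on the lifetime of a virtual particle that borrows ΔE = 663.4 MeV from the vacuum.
4.961 × 10^-25 s

Using the energy-time uncertainty principle:
ΔEΔt ≥ ℏ/2

For a virtual particle borrowing energy ΔE, the maximum lifetime is:
Δt_max = ℏ/(2ΔE)

Converting energy:
ΔE = 663.4 MeV = 1.063e-10 J

Δt_max = (1.055e-34 J·s) / (2 × 1.063e-10 J)
Δt_max = 4.961e-25 s = 4.961 × 10^-25 s

Virtual particles with higher borrowed energy exist for shorter times.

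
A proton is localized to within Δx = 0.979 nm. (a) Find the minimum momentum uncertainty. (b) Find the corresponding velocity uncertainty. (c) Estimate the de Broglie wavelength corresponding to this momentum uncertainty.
(a) Δp_min = 5.386 × 10^-26 kg·m/s
(b) Δv_min = 32.201 m/s
(c) λ_dB = 12.302 nm

Step-by-step:

(a) From the uncertainty principle:
Δp_min = ℏ/(2Δx) = (1.055e-34 J·s)/(2 × 9.790e-10 m) = 5.386e-26 kg·m/s

(b) The velocity uncertainty:
Δv = Δp/m = (5.386e-26 kg·m/s)/(1.673e-27 kg) = 3.220e+01 m/s = 32.201 m/s

(c) The de Broglie wavelength for this momentum:
λ = h/p = (6.626e-34 J·s)/(5.386e-26 kg·m/s) = 1.230e-08 m = 12.302 nm

Note: The de Broglie wavelength is comparable to the localization size, as expected from wave-particle duality.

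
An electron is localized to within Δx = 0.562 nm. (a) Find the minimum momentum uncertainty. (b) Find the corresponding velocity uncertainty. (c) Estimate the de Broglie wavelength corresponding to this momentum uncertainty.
(a) Δp_min = 9.382 × 10^-26 kg·m/s
(b) Δv_min = 102.996 km/s
(c) λ_dB = 7.062 nm

Step-by-step:

(a) From the uncertainty principle:
Δp_min = ℏ/(2Δx) = (1.055e-34 J·s)/(2 × 5.620e-10 m) = 9.382e-26 kg·m/s

(b) The velocity uncertainty:
Δv = Δp/m = (9.382e-26 kg·m/s)/(9.109e-31 kg) = 1.030e+05 m/s = 102.996 km/s

(c) The de Broglie wavelength for this momentum:
λ = h/p = (6.626e-34 J·s)/(9.382e-26 kg·m/s) = 7.062e-09 m = 7.062 nm

Note: The de Broglie wavelength is comparable to the localization size, as expected from wave-particle duality.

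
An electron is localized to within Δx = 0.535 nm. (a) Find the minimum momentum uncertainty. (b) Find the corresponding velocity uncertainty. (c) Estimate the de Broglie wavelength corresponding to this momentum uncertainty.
(a) Δp_min = 9.856 × 10^-26 kg·m/s
(b) Δv_min = 108.194 km/s
(c) λ_dB = 6.723 nm

Step-by-step:

(a) From the uncertainty principle:
Δp_min = ℏ/(2Δx) = (1.055e-34 J·s)/(2 × 5.350e-10 m) = 9.856e-26 kg·m/s

(b) The velocity uncertainty:
Δv = Δp/m = (9.856e-26 kg·m/s)/(9.109e-31 kg) = 1.082e+05 m/s = 108.194 km/s

(c) The de Broglie wavelength for this momentum:
λ = h/p = (6.626e-34 J·s)/(9.856e-26 kg·m/s) = 6.723e-09 m = 6.723 nm

Note: The de Broglie wavelength is comparable to the localization size, as expected from wave-particle duality.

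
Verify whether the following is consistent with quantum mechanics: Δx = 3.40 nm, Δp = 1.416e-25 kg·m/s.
Yes, it satisfies the uncertainty principle.

Calculate the product ΔxΔp:
ΔxΔp = (3.400e-09 m) × (1.416e-25 kg·m/s)
ΔxΔp = 4.814e-34 J·s

Compare to the minimum allowed value ℏ/2:
ℏ/2 = 5.273e-35 J·s

Since ΔxΔp = 4.814e-34 J·s ≥ 5.273e-35 J·s = ℏ/2,
the measurement satisfies the uncertainty principle.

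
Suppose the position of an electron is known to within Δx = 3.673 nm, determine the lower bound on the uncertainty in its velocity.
15.759 km/s

Using the Heisenberg uncertainty principle and Δp = mΔv:
ΔxΔp ≥ ℏ/2
Δx(mΔv) ≥ ℏ/2

The minimum uncertainty in velocity is:
Δv_min = ℏ/(2mΔx)
Δv_min = (1.055e-34 J·s) / (2 × 9.109e-31 kg × 3.673e-09 m)
Δv_min = 1.576e+04 m/s = 15.759 km/s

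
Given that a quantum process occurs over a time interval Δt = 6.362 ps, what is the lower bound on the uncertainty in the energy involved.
51.730 μeV

Using the energy-time uncertainty principle:
ΔEΔt ≥ ℏ/2

The minimum uncertainty in energy is:
ΔE_min = ℏ/(2Δt)
ΔE_min = (1.055e-34 J·s) / (2 × 6.362e-12 s)
ΔE_min = 8.288e-24 J = 51.730 μeV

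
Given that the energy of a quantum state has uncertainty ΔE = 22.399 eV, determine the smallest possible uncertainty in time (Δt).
14.693 as

Using the energy-time uncertainty principle:
ΔEΔt ≥ ℏ/2

The minimum uncertainty in time is:
Δt_min = ℏ/(2ΔE)
Δt_min = (1.055e-34 J·s) / (2 × 3.589e-18 J)
Δt_min = 1.469e-17 s = 14.693 as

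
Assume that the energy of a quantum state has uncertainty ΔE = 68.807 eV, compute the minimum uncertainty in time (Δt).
4.783 as

Using the energy-time uncertainty principle:
ΔEΔt ≥ ℏ/2

The minimum uncertainty in time is:
Δt_min = ℏ/(2ΔE)
Δt_min = (1.055e-34 J·s) / (2 × 1.102e-17 J)
Δt_min = 4.783e-18 s = 4.783 as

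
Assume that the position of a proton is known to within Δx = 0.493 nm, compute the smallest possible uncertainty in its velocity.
63.944 m/s

Using the Heisenberg uncertainty principle and Δp = mΔv:
ΔxΔp ≥ ℏ/2
Δx(mΔv) ≥ ℏ/2

The minimum uncertainty in velocity is:
Δv_min = ℏ/(2mΔx)
Δv_min = (1.055e-34 J·s) / (2 × 1.673e-27 kg × 4.930e-10 m)
Δv_min = 6.394e+01 m/s = 63.944 m/s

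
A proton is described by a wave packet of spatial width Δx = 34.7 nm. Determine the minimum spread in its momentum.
1.520 × 10^-27 kg·m/s

For a wave packet, the spatial width Δx and momentum spread Δp are related by the uncertainty principle:
ΔxΔp ≥ ℏ/2

The minimum momentum spread is:
Δp_min = ℏ/(2Δx)
Δp_min = (1.055e-34 J·s) / (2 × 3.470e-08 m)
Δp_min = 1.520e-27 kg·m/s

A wave packet cannot have both a well-defined position and well-defined momentum.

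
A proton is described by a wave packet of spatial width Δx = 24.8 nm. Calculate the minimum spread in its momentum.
2.126 × 10^-27 kg·m/s

For a wave packet, the spatial width Δx and momentum spread Δp are related by the uncertainty principle:
ΔxΔp ≥ ℏ/2

The minimum momentum spread is:
Δp_min = ℏ/(2Δx)
Δp_min = (1.055e-34 J·s) / (2 × 2.480e-08 m)
Δp_min = 2.126e-27 kg·m/s

A wave packet cannot have both a well-defined position and well-defined momentum.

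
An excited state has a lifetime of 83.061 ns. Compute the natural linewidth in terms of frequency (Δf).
958.061 kHz

Using the energy-time uncertainty principle and E = hf:
ΔEΔt ≥ ℏ/2
hΔf·Δt ≥ ℏ/2

The minimum frequency uncertainty is:
Δf = ℏ/(2hτ) = 1/(4πτ)
Δf = 1/(4π × 8.306e-08 s)
Δf = 9.581e+05 Hz = 958.061 kHz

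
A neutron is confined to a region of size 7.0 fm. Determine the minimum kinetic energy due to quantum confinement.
105.721 keV

Using the uncertainty principle:

1. Position uncertainty: Δx ≈ 7.000e-15 m
2. Minimum momentum uncertainty: Δp = ℏ/(2Δx) = 7.533e-21 kg·m/s
3. Minimum kinetic energy:
   KE = (Δp)²/(2m) = (7.533e-21)²/(2 × 1.675e-27 kg)
   KE = 1.694e-14 J = 105.721 keV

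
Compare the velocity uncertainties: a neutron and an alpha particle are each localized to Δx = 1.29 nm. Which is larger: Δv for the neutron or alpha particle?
The neutron has the larger minimum velocity uncertainty, by a ratio of 4.0.

For both particles, Δp_min = ℏ/(2Δx) = 4.087e-26 kg·m/s (same for both).

The velocity uncertainty is Δv = Δp/m:
- neutron: Δv = 4.087e-26 / 1.675e-27 = 2.440e+01 m/s = 24.404 m/s
- alpha particle: Δv = 4.087e-26 / 6.645e-27 = 6.152e+00 m/s = 6.152 m/s

Ratio: 2.440e+01 / 6.152e+00 = 4.0

The lighter particle has larger velocity uncertainty because Δv ∝ 1/m.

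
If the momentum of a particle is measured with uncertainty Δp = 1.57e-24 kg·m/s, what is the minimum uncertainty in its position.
33.585 pm

Using the Heisenberg uncertainty principle:
ΔxΔp ≥ ℏ/2

The minimum uncertainty in position is:
Δx_min = ℏ/(2Δp)
Δx_min = (1.055e-34 J·s) / (2 × 1.570e-24 kg·m/s)
Δx_min = 3.359e-11 m = 33.585 pm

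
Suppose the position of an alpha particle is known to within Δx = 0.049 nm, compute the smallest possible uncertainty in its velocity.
161.949 m/s

Using the Heisenberg uncertainty principle and Δp = mΔv:
ΔxΔp ≥ ℏ/2
Δx(mΔv) ≥ ℏ/2

The minimum uncertainty in velocity is:
Δv_min = ℏ/(2mΔx)
Δv_min = (1.055e-34 J·s) / (2 × 6.645e-27 kg × 4.900e-11 m)
Δv_min = 1.619e+02 m/s = 161.949 m/s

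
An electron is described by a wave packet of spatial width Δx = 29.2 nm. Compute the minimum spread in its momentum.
1.806 × 10^-27 kg·m/s

For a wave packet, the spatial width Δx and momentum spread Δp are related by the uncertainty principle:
ΔxΔp ≥ ℏ/2

The minimum momentum spread is:
Δp_min = ℏ/(2Δx)
Δp_min = (1.055e-34 J·s) / (2 × 2.920e-08 m)
Δp_min = 1.806e-27 kg·m/s

A wave packet cannot have both a well-defined position and well-defined momentum.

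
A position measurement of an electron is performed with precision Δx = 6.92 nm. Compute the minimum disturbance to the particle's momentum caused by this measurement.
7.620 × 10^-27 kg·m/s

The uncertainty principle implies that measuring position disturbs momentum:
ΔxΔp ≥ ℏ/2

When we measure position with precision Δx, we necessarily introduce a momentum uncertainty:
Δp ≥ ℏ/(2Δx)
Δp_min = (1.055e-34 J·s) / (2 × 6.920e-09 m)
Δp_min = 7.620e-27 kg·m/s

The more precisely we measure position, the greater the momentum disturbance.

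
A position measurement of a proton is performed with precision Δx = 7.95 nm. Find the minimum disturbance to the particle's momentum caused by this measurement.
6.633 × 10^-27 kg·m/s

The uncertainty principle implies that measuring position disturbs momentum:
ΔxΔp ≥ ℏ/2

When we measure position with precision Δx, we necessarily introduce a momentum uncertainty:
Δp ≥ ℏ/(2Δx)
Δp_min = (1.055e-34 J·s) / (2 × 7.950e-09 m)
Δp_min = 6.633e-27 kg·m/s

The more precisely we measure position, the greater the momentum disturbance.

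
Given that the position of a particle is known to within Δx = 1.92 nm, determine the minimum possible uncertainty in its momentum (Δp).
2.746 × 10^-26 kg·m/s

Using the Heisenberg uncertainty principle:
ΔxΔp ≥ ℏ/2

The minimum uncertainty in momentum is:
Δp_min = ℏ/(2Δx)
Δp_min = (1.055e-34 J·s) / (2 × 1.920e-09 m)
Δp_min = 2.746e-26 kg·m/s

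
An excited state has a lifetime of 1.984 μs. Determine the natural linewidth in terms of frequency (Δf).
40.110 kHz

Using the energy-time uncertainty principle and E = hf:
ΔEΔt ≥ ℏ/2
hΔf·Δt ≥ ℏ/2

The minimum frequency uncertainty is:
Δf = ℏ/(2hτ) = 1/(4πτ)
Δf = 1/(4π × 1.984e-06 s)
Δf = 4.011e+04 Hz = 40.110 kHz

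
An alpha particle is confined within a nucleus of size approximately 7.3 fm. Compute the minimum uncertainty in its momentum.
7.223 × 10^-21 kg·m/s

Using the Heisenberg uncertainty principle:
ΔxΔp ≥ ℏ/2

With Δx ≈ L = 7.300e-15 m (the confinement size):
Δp_min = ℏ/(2Δx)
Δp_min = (1.055e-34 J·s) / (2 × 7.300e-15 m)
Δp_min = 7.223e-21 kg·m/s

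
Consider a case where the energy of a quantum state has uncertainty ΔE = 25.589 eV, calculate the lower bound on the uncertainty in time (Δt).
12.861 as

Using the energy-time uncertainty principle:
ΔEΔt ≥ ℏ/2

The minimum uncertainty in time is:
Δt_min = ℏ/(2ΔE)
Δt_min = (1.055e-34 J·s) / (2 × 4.100e-18 J)
Δt_min = 1.286e-17 s = 12.861 as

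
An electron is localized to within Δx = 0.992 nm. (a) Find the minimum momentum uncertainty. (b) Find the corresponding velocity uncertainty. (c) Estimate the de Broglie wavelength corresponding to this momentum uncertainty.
(a) Δp_min = 5.315 × 10^-26 kg·m/s
(b) Δv_min = 58.351 km/s
(c) λ_dB = 12.466 nm

Step-by-step:

(a) From the uncertainty principle:
Δp_min = ℏ/(2Δx) = (1.055e-34 J·s)/(2 × 9.920e-10 m) = 5.315e-26 kg·m/s

(b) The velocity uncertainty:
Δv = Δp/m = (5.315e-26 kg·m/s)/(9.109e-31 kg) = 5.835e+04 m/s = 58.351 km/s

(c) The de Broglie wavelength for this momentum:
λ = h/p = (6.626e-34 J·s)/(5.315e-26 kg·m/s) = 1.247e-08 m = 12.466 nm

Note: The de Broglie wavelength is comparable to the localization size, as expected from wave-particle duality.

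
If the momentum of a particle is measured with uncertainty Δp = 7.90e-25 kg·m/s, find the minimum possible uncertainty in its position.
66.745 pm

Using the Heisenberg uncertainty principle:
ΔxΔp ≥ ℏ/2

The minimum uncertainty in position is:
Δx_min = ℏ/(2Δp)
Δx_min = (1.055e-34 J·s) / (2 × 7.900e-25 kg·m/s)
Δx_min = 6.675e-11 m = 66.745 pm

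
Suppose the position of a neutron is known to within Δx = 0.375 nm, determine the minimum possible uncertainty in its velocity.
83.950 m/s

Using the Heisenberg uncertainty principle and Δp = mΔv:
ΔxΔp ≥ ℏ/2
Δx(mΔv) ≥ ℏ/2

The minimum uncertainty in velocity is:
Δv_min = ℏ/(2mΔx)
Δv_min = (1.055e-34 J·s) / (2 × 1.675e-27 kg × 3.750e-10 m)
Δv_min = 8.395e+01 m/s = 83.950 m/s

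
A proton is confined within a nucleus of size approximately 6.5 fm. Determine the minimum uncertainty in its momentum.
8.112 × 10^-21 kg·m/s

Using the Heisenberg uncertainty principle:
ΔxΔp ≥ ℏ/2

With Δx ≈ L = 6.500e-15 m (the confinement size):
Δp_min = ℏ/(2Δx)
Δp_min = (1.055e-34 J·s) / (2 × 6.500e-15 m)
Δp_min = 8.112e-21 kg·m/s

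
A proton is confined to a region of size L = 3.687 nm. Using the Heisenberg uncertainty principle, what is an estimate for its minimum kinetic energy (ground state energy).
381.600 neV

Using the uncertainty principle to estimate ground state energy:

1. The position uncertainty is approximately the confinement size:
   Δx ≈ L = 3.687e-09 m

2. From ΔxΔp ≥ ℏ/2, the minimum momentum uncertainty is:
   Δp ≈ ℏ/(2L) = 1.430e-26 kg·m/s

3. The kinetic energy is approximately:
   KE ≈ (Δp)²/(2m) = (1.430e-26)²/(2 × 1.673e-27 kg)
   KE ≈ 6.114e-26 J = 381.600 neV

This is an order-of-magnitude estimate of the ground state energy.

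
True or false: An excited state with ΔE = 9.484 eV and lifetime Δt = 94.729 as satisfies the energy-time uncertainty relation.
Yes, it satisfies the uncertainty relation.

Calculate the product ΔEΔt:
ΔE = 9.484 eV = 1.520e-18 J
ΔEΔt = (1.520e-18 J) × (9.473e-17 s)
ΔEΔt = 1.439e-34 J·s

Compare to the minimum allowed value ℏ/2:
ℏ/2 = 5.273e-35 J·s

Since ΔEΔt = 1.439e-34 J·s ≥ 5.273e-35 J·s = ℏ/2,
this satisfies the uncertainty relation.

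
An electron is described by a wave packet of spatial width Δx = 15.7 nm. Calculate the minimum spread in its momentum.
3.359 × 10^-27 kg·m/s

For a wave packet, the spatial width Δx and momentum spread Δp are related by the uncertainty principle:
ΔxΔp ≥ ℏ/2

The minimum momentum spread is:
Δp_min = ℏ/(2Δx)
Δp_min = (1.055e-34 J·s) / (2 × 1.570e-08 m)
Δp_min = 3.359e-27 kg·m/s

A wave packet cannot have both a well-defined position and well-defined momentum.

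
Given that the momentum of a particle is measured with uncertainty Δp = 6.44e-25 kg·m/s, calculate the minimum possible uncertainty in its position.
81.877 pm

Using the Heisenberg uncertainty principle:
ΔxΔp ≥ ℏ/2

The minimum uncertainty in position is:
Δx_min = ℏ/(2Δp)
Δx_min = (1.055e-34 J·s) / (2 × 6.440e-25 kg·m/s)
Δx_min = 8.188e-11 m = 81.877 pm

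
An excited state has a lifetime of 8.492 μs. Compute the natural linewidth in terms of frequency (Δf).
9.371 kHz

Using the energy-time uncertainty principle and E = hf:
ΔEΔt ≥ ℏ/2
hΔf·Δt ≥ ℏ/2

The minimum frequency uncertainty is:
Δf = ℏ/(2hτ) = 1/(4πτ)
Δf = 1/(4π × 8.492e-06 s)
Δf = 9.371e+03 Hz = 9.371 kHz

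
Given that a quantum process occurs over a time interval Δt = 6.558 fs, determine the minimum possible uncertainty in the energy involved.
50.184 meV

Using the energy-time uncertainty principle:
ΔEΔt ≥ ℏ/2

The minimum uncertainty in energy is:
ΔE_min = ℏ/(2Δt)
ΔE_min = (1.055e-34 J·s) / (2 × 6.558e-15 s)
ΔE_min = 8.040e-21 J = 50.184 meV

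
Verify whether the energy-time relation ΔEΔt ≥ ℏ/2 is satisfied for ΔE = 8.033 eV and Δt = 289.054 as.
Yes, it satisfies the uncertainty relation.

Calculate the product ΔEΔt:
ΔE = 8.033 eV = 1.287e-18 J
ΔEΔt = (1.287e-18 J) × (2.891e-16 s)
ΔEΔt = 3.720e-34 J·s

Compare to the minimum allowed value ℏ/2:
ℏ/2 = 5.273e-35 J·s

Since ΔEΔt = 3.720e-34 J·s ≥ 5.273e-35 J·s = ℏ/2,
this satisfies the uncertainty relation.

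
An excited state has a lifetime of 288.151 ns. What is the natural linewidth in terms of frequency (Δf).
276.166 kHz

Using the energy-time uncertainty principle and E = hf:
ΔEΔt ≥ ℏ/2
hΔf·Δt ≥ ℏ/2

The minimum frequency uncertainty is:
Δf = ℏ/(2hτ) = 1/(4πτ)
Δf = 1/(4π × 2.882e-07 s)
Δf = 2.762e+05 Hz = 276.166 kHz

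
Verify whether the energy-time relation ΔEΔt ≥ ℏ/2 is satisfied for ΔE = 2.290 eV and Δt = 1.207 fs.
Yes, it satisfies the uncertainty relation.

Calculate the product ΔEΔt:
ΔE = 2.290 eV = 3.669e-19 J
ΔEΔt = (3.669e-19 J) × (1.207e-15 s)
ΔEΔt = 4.428e-34 J·s

Compare to the minimum allowed value ℏ/2:
ℏ/2 = 5.273e-35 J·s

Since ΔEΔt = 4.428e-34 J·s ≥ 5.273e-35 J·s = ℏ/2,
this satisfies the uncertainty relation.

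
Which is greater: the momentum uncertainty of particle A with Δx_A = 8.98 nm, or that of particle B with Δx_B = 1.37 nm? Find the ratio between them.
Particle B has the larger minimum momentum uncertainty, by a factor of 6.55.

For each particle, the minimum momentum uncertainty is Δp_min = ℏ/(2Δx):

Particle A: Δp_A = ℏ/(2×8.980e-09 m) = 5.872e-27 kg·m/s
Particle B: Δp_B = ℏ/(2×1.370e-09 m) = 3.849e-26 kg·m/s

Ratio: Δp_B/Δp_A = 6.55

Since Δp_min ∝ 1/Δx, the particle with smaller position uncertainty (B) has larger momentum uncertainty.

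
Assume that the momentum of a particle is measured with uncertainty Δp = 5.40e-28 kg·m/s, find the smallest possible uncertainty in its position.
97.646 nm

Using the Heisenberg uncertainty principle:
ΔxΔp ≥ ℏ/2

The minimum uncertainty in position is:
Δx_min = ℏ/(2Δp)
Δx_min = (1.055e-34 J·s) / (2 × 5.400e-28 kg·m/s)
Δx_min = 9.765e-08 m = 97.646 nm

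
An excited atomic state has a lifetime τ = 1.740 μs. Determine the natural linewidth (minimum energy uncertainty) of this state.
189.141 peV

Using the energy-time uncertainty principle:
ΔEΔt ≥ ℏ/2

The lifetime τ represents the time uncertainty Δt.
The natural linewidth (minimum energy uncertainty) is:

ΔE = ℏ/(2τ)
ΔE = (1.055e-34 J·s) / (2 × 1.740e-06 s)
ΔE = 3.030e-29 J = 189.141 peV

This natural linewidth limits the precision of spectroscopic measurements.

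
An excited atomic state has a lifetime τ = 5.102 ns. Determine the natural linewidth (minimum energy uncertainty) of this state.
64.505 neV

Using the energy-time uncertainty principle:
ΔEΔt ≥ ℏ/2

The lifetime τ represents the time uncertainty Δt.
The natural linewidth (minimum energy uncertainty) is:

ΔE = ℏ/(2τ)
ΔE = (1.055e-34 J·s) / (2 × 5.102e-09 s)
ΔE = 1.033e-26 J = 64.505 neV

This natural linewidth limits the precision of spectroscopic measurements.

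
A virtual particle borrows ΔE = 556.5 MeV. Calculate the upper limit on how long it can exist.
5.914 × 10^-25 s

Using the energy-time uncertainty principle:
ΔEΔt ≥ ℏ/2

For a virtual particle borrowing energy ΔE, the maximum lifetime is:
Δt_max = ℏ/(2ΔE)

Converting energy:
ΔE = 556.5 MeV = 8.916e-11 J

Δt_max = (1.055e-34 J·s) / (2 × 8.916e-11 J)
Δt_max = 5.914e-25 s = 5.914 × 10^-25 s

Virtual particles with higher borrowed energy exist for shorter times.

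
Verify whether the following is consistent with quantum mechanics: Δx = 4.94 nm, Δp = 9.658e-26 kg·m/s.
Yes, it satisfies the uncertainty principle.

Calculate the product ΔxΔp:
ΔxΔp = (4.940e-09 m) × (9.658e-26 kg·m/s)
ΔxΔp = 4.771e-34 J·s

Compare to the minimum allowed value ℏ/2:
ℏ/2 = 5.273e-35 J·s

Since ΔxΔp = 4.771e-34 J·s ≥ 5.273e-35 J·s = ℏ/2,
the measurement satisfies the uncertainty principle.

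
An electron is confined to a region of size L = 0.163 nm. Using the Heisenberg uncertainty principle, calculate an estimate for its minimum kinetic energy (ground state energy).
358.499 meV

Using the uncertainty principle to estimate ground state energy:

1. The position uncertainty is approximately the confinement size:
   Δx ≈ L = 1.630e-10 m

2. From ΔxΔp ≥ ℏ/2, the minimum momentum uncertainty is:
   Δp ≈ ℏ/(2L) = 3.235e-25 kg·m/s

3. The kinetic energy is approximately:
   KE ≈ (Δp)²/(2m) = (3.235e-25)²/(2 × 9.109e-31 kg)
   KE ≈ 5.744e-20 J = 358.499 meV

This is an order-of-magnitude estimate of the ground state energy.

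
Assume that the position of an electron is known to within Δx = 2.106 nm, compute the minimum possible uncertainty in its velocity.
27.485 km/s

Using the Heisenberg uncertainty principle and Δp = mΔv:
ΔxΔp ≥ ℏ/2
Δx(mΔv) ≥ ℏ/2

The minimum uncertainty in velocity is:
Δv_min = ℏ/(2mΔx)
Δv_min = (1.055e-34 J·s) / (2 × 9.109e-31 kg × 2.106e-09 m)
Δv_min = 2.749e+04 m/s = 27.485 km/s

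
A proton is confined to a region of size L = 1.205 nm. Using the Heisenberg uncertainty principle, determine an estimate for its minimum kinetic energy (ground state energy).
3.573 μeV

Using the uncertainty principle to estimate ground state energy:

1. The position uncertainty is approximately the confinement size:
   Δx ≈ L = 1.205e-09 m

2. From ΔxΔp ≥ ℏ/2, the minimum momentum uncertainty is:
   Δp ≈ ℏ/(2L) = 4.376e-26 kg·m/s

3. The kinetic energy is approximately:
   KE ≈ (Δp)²/(2m) = (4.376e-26)²/(2 × 1.673e-27 kg)
   KE ≈ 5.724e-25 J = 3.573 μeV

This is an order-of-magnitude estimate of the ground state energy.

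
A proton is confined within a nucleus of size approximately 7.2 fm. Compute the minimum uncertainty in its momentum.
7.323 × 10^-21 kg·m/s

Using the Heisenberg uncertainty principle:
ΔxΔp ≥ ℏ/2

With Δx ≈ L = 7.200e-15 m (the confinement size):
Δp_min = ℏ/(2Δx)
Δp_min = (1.055e-34 J·s) / (2 × 7.200e-15 m)
Δp_min = 7.323e-21 kg·m/s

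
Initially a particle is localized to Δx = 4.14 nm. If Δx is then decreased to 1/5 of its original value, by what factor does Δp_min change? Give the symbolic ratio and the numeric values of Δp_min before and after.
Original Δp_min = 1.274 × 10^-26 kg·m/s; new Δp'_min = 6.368 × 10^-26 kg·m/s; ratio Δp'_min/Δp_min = 5.

From the uncertainty principle ΔxΔp ≥ ℏ/2, the minimum momentum uncertainty is Δp_min = ℏ/(2Δx).

Original (Δx = 4.14 nm = 4.140e-09 m):
Δp_min = (1.055e-34 J·s)/(2 × 4.140e-09 m) = 1.274e-26 kg·m/s

When Δx → (1/5)Δx:
Δp'_min = ℏ/(2 × (1/5)Δx) = 5 × ℏ/(2Δx) = 5 × Δp_min
Δp'_min = 5 × 1.274e-26 kg·m/s = 6.368e-26 kg·m/s

Since Δp_min ∝ 1/Δx, when Δx is decreased to 1/5 of its original value, Δp_min increases to 5 times its original value.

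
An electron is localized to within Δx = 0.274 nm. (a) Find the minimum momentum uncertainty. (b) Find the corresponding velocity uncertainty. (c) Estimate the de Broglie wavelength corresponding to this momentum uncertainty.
(a) Δp_min = 1.924 × 10^-25 kg·m/s
(b) Δv_min = 211.255 km/s
(c) λ_dB = 3.443 nm

Step-by-step:

(a) From the uncertainty principle:
Δp_min = ℏ/(2Δx) = (1.055e-34 J·s)/(2 × 2.740e-10 m) = 1.924e-25 kg·m/s

(b) The velocity uncertainty:
Δv = Δp/m = (1.924e-25 kg·m/s)/(9.109e-31 kg) = 2.113e+05 m/s = 211.255 km/s

(c) The de Broglie wavelength for this momentum:
λ = h/p = (6.626e-34 J·s)/(1.924e-25 kg·m/s) = 3.443e-09 m = 3.443 nm

Note: The de Broglie wavelength is comparable to the localization size, as expected from wave-particle duality.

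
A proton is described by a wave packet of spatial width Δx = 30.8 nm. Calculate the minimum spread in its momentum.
1.712 × 10^-27 kg·m/s

For a wave packet, the spatial width Δx and momentum spread Δp are related by the uncertainty principle:
ΔxΔp ≥ ℏ/2

The minimum momentum spread is:
Δp_min = ℏ/(2Δx)
Δp_min = (1.055e-34 J·s) / (2 × 3.080e-08 m)
Δp_min = 1.712e-27 kg·m/s

A wave packet cannot have both a well-defined position and well-defined momentum.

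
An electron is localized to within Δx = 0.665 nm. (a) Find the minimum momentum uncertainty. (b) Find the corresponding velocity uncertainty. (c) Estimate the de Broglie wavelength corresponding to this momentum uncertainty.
(a) Δp_min = 7.929 × 10^-26 kg·m/s
(b) Δv_min = 87.043 km/s
(c) λ_dB = 8.357 nm

Step-by-step:

(a) From the uncertainty principle:
Δp_min = ℏ/(2Δx) = (1.055e-34 J·s)/(2 × 6.650e-10 m) = 7.929e-26 kg·m/s

(b) The velocity uncertainty:
Δv = Δp/m = (7.929e-26 kg·m/s)/(9.109e-31 kg) = 8.704e+04 m/s = 87.043 km/s

(c) The de Broglie wavelength for this momentum:
λ = h/p = (6.626e-34 J·s)/(7.929e-26 kg·m/s) = 8.357e-09 m = 8.357 nm

Note: The de Broglie wavelength is comparable to the localization size, as expected from wave-particle duality.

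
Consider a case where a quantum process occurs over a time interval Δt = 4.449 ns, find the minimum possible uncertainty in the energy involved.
73.973 neV

Using the energy-time uncertainty principle:
ΔEΔt ≥ ℏ/2

The minimum uncertainty in energy is:
ΔE_min = ℏ/(2Δt)
ΔE_min = (1.055e-34 J·s) / (2 × 4.449e-09 s)
ΔE_min = 1.185e-26 J = 73.973 neV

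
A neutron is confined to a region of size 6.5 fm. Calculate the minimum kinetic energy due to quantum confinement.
122.611 keV

Using the uncertainty principle:

1. Position uncertainty: Δx ≈ 6.500e-15 m
2. Minimum momentum uncertainty: Δp = ℏ/(2Δx) = 8.112e-21 kg·m/s
3. Minimum kinetic energy:
   KE = (Δp)²/(2m) = (8.112e-21)²/(2 × 1.675e-27 kg)
   KE = 1.964e-14 J = 122.611 keV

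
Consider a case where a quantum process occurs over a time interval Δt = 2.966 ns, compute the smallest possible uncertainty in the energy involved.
110.960 neV

Using the energy-time uncertainty principle:
ΔEΔt ≥ ℏ/2

The minimum uncertainty in energy is:
ΔE_min = ℏ/(2Δt)
ΔE_min = (1.055e-34 J·s) / (2 × 2.966e-09 s)
ΔE_min = 1.778e-26 J = 110.960 neV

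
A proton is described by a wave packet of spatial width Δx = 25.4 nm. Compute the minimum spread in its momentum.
2.076 × 10^-27 kg·m/s

For a wave packet, the spatial width Δx and momentum spread Δp are related by the uncertainty principle:
ΔxΔp ≥ ℏ/2

The minimum momentum spread is:
Δp_min = ℏ/(2Δx)
Δp_min = (1.055e-34 J·s) / (2 × 2.540e-08 m)
Δp_min = 2.076e-27 kg·m/s

A wave packet cannot have both a well-defined position and well-defined momentum.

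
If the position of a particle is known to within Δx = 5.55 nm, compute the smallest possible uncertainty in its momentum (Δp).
9.501 × 10^-27 kg·m/s

Using the Heisenberg uncertainty principle:
ΔxΔp ≥ ℏ/2

The minimum uncertainty in momentum is:
Δp_min = ℏ/(2Δx)
Δp_min = (1.055e-34 J·s) / (2 × 5.550e-09 m)
Δp_min = 9.501e-27 kg·m/s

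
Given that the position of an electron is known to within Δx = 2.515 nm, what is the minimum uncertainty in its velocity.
23.015 km/s

Using the Heisenberg uncertainty principle and Δp = mΔv:
ΔxΔp ≥ ℏ/2
Δx(mΔv) ≥ ℏ/2

The minimum uncertainty in velocity is:
Δv_min = ℏ/(2mΔx)
Δv_min = (1.055e-34 J·s) / (2 × 9.109e-31 kg × 2.515e-09 m)
Δv_min = 2.302e+04 m/s = 23.015 km/s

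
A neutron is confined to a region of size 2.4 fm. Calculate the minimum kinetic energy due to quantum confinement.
899.360 keV

Using the uncertainty principle:

1. Position uncertainty: Δx ≈ 2.400e-15 m
2. Minimum momentum uncertainty: Δp = ℏ/(2Δx) = 2.197e-20 kg·m/s
3. Minimum kinetic energy:
   KE = (Δp)²/(2m) = (2.197e-20)²/(2 × 1.675e-27 kg)
   KE = 1.441e-13 J = 899.360 keV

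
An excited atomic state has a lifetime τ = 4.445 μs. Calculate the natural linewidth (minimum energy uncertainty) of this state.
74.040 peV

Using the energy-time uncertainty principle:
ΔEΔt ≥ ℏ/2

The lifetime τ represents the time uncertainty Δt.
The natural linewidth (minimum energy uncertainty) is:

ΔE = ℏ/(2τ)
ΔE = (1.055e-34 J·s) / (2 × 4.445e-06 s)
ΔE = 1.186e-29 J = 74.040 peV

This natural linewidth limits the precision of spectroscopic measurements.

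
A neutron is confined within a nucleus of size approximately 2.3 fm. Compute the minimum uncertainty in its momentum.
2.293 × 10^-20 kg·m/s

Using the Heisenberg uncertainty principle:
ΔxΔp ≥ ℏ/2

With Δx ≈ L = 2.300e-15 m (the confinement size):
Δp_min = ℏ/(2Δx)
Δp_min = (1.055e-34 J·s) / (2 × 2.300e-15 m)
Δp_min = 2.293e-20 kg·m/s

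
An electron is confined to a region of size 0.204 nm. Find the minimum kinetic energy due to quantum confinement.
228.877 meV

Using the uncertainty principle:

1. Position uncertainty: Δx ≈ 2.040e-10 m
2. Minimum momentum uncertainty: Δp = ℏ/(2Δx) = 2.585e-25 kg·m/s
3. Minimum kinetic energy:
   KE = (Δp)²/(2m) = (2.585e-25)²/(2 × 9.109e-31 kg)
   KE = 3.667e-20 J = 228.877 meV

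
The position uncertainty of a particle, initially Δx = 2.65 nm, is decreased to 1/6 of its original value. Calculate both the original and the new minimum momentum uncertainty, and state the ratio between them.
Original Δp_min = 1.990 × 10^-26 kg·m/s; new Δp'_min = 1.194 × 10^-25 kg·m/s; ratio Δp'_min/Δp_min = 6.

From the uncertainty principle ΔxΔp ≥ ℏ/2, the minimum momentum uncertainty is Δp_min = ℏ/(2Δx).

Original (Δx = 2.65 nm = 2.650e-09 m):
Δp_min = (1.055e-34 J·s)/(2 × 2.650e-09 m) = 1.990e-26 kg·m/s

When Δx → (1/6)Δx:
Δp'_min = ℏ/(2 × (1/6)Δx) = 6 × ℏ/(2Δx) = 6 × Δp_min
Δp'_min = 6 × 1.990e-26 kg·m/s = 1.194e-25 kg·m/s

Since Δp_min ∝ 1/Δx, when Δx is decreased to 1/6 of its original value, Δp_min increases to 6 times its original value.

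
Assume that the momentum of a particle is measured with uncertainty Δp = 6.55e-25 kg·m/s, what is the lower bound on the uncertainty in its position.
80.502 pm

Using the Heisenberg uncertainty principle:
ΔxΔp ≥ ℏ/2

The minimum uncertainty in position is:
Δx_min = ℏ/(2Δp)
Δx_min = (1.055e-34 J·s) / (2 × 6.550e-25 kg·m/s)
Δx_min = 8.050e-11 m = 80.502 pm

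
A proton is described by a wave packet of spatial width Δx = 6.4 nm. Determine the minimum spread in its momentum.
8.239 × 10^-27 kg·m/s

For a wave packet, the spatial width Δx and momentum spread Δp are related by the uncertainty principle:
ΔxΔp ≥ ℏ/2

The minimum momentum spread is:
Δp_min = ℏ/(2Δx)
Δp_min = (1.055e-34 J·s) / (2 × 6.400e-09 m)
Δp_min = 8.239e-27 kg·m/s

A wave packet cannot have both a well-defined position and well-defined momentum.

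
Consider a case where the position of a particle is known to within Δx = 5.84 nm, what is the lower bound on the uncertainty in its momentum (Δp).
9.029 × 10^-27 kg·m/s

Using the Heisenberg uncertainty principle:
ΔxΔp ≥ ℏ/2

The minimum uncertainty in momentum is:
Δp_min = ℏ/(2Δx)
Δp_min = (1.055e-34 J·s) / (2 × 5.840e-09 m)
Δp_min = 9.029e-27 kg·m/s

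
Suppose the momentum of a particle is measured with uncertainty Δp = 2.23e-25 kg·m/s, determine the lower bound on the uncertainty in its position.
236.451 pm

Using the Heisenberg uncertainty principle:
ΔxΔp ≥ ℏ/2

The minimum uncertainty in position is:
Δx_min = ℏ/(2Δp)
Δx_min = (1.055e-34 J·s) / (2 × 2.230e-25 kg·m/s)
Δx_min = 2.365e-10 m = 236.451 pm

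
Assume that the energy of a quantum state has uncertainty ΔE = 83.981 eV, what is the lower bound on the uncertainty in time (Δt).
3.919 as

Using the energy-time uncertainty principle:
ΔEΔt ≥ ℏ/2

The minimum uncertainty in time is:
Δt_min = ℏ/(2ΔE)
Δt_min = (1.055e-34 J·s) / (2 × 1.346e-17 J)
Δt_min = 3.919e-18 s = 3.919 as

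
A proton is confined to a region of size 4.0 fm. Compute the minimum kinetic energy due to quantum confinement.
324.216 keV

Using the uncertainty principle:

1. Position uncertainty: Δx ≈ 4.000e-15 m
2. Minimum momentum uncertainty: Δp = ℏ/(2Δx) = 1.318e-20 kg·m/s
3. Minimum kinetic energy:
   KE = (Δp)²/(2m) = (1.318e-20)²/(2 × 1.673e-27 kg)
   KE = 5.195e-14 J = 324.216 keV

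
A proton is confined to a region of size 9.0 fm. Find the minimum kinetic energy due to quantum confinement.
64.043 keV

Using the uncertainty principle:

1. Position uncertainty: Δx ≈ 9.000e-15 m
2. Minimum momentum uncertainty: Δp = ℏ/(2Δx) = 5.859e-21 kg·m/s
3. Minimum kinetic energy:
   KE = (Δp)²/(2m) = (5.859e-21)²/(2 × 1.673e-27 kg)
   KE = 1.026e-14 J = 64.043 keV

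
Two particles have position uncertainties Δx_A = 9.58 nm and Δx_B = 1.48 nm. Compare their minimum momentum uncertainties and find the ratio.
Particle B has the larger minimum momentum uncertainty, by a factor of 6.47.

For each particle, the minimum momentum uncertainty is Δp_min = ℏ/(2Δx):

Particle A: Δp_A = ℏ/(2×9.580e-09 m) = 5.504e-27 kg·m/s
Particle B: Δp_B = ℏ/(2×1.480e-09 m) = 3.563e-26 kg·m/s

Ratio: Δp_B/Δp_A = 6.47

Since Δp_min ∝ 1/Δx, the particle with smaller position uncertainty (B) has larger momentum uncertainty.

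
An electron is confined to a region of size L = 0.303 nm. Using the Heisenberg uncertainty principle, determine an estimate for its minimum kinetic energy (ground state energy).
103.748 meV

Using the uncertainty principle to estimate ground state energy:

1. The position uncertainty is approximately the confinement size:
   Δx ≈ L = 3.030e-10 m

2. From ΔxΔp ≥ ℏ/2, the minimum momentum uncertainty is:
   Δp ≈ ℏ/(2L) = 1.740e-25 kg·m/s

3. The kinetic energy is approximately:
   KE ≈ (Δp)²/(2m) = (1.740e-25)²/(2 × 9.109e-31 kg)
   KE ≈ 1.662e-20 J = 103.748 meV

This is an order-of-magnitude estimate of the ground state energy.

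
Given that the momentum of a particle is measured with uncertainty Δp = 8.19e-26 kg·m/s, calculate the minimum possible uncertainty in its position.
643.817 pm

Using the Heisenberg uncertainty principle:
ΔxΔp ≥ ℏ/2

The minimum uncertainty in position is:
Δx_min = ℏ/(2Δp)
Δx_min = (1.055e-34 J·s) / (2 × 8.190e-26 kg·m/s)
Δx_min = 6.438e-10 m = 643.817 pm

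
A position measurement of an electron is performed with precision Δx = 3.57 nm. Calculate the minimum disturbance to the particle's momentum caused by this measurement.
1.477 × 10^-26 kg·m/s

The uncertainty principle implies that measuring position disturbs momentum:
ΔxΔp ≥ ℏ/2

When we measure position with precision Δx, we necessarily introduce a momentum uncertainty:
Δp ≥ ℏ/(2Δx)
Δp_min = (1.055e-34 J·s) / (2 × 3.570e-09 m)
Δp_min = 1.477e-26 kg·m/s

The more precisely we measure position, the greater the momentum disturbance.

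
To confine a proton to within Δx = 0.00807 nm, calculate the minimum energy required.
79.654 meV

Localizing a particle requires giving it sufficient momentum uncertainty:

1. From uncertainty principle: Δp ≥ ℏ/(2Δx)
   Δp_min = (1.055e-34 J·s) / (2 × 8.070e-12 m)
   Δp_min = 6.534e-24 kg·m/s

2. This momentum uncertainty corresponds to kinetic energy:
   KE ≈ (Δp)²/(2m) = (6.534e-24)²/(2 × 1.673e-27 kg)
   KE = 1.276e-20 J = 79.654 meV

Tighter localization requires more energy.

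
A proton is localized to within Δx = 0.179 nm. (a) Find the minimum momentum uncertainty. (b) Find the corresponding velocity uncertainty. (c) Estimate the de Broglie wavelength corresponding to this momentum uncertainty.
(a) Δp_min = 2.946 × 10^-25 kg·m/s
(b) Δv_min = 176.115 m/s
(c) λ_dB = 2.249 nm

Step-by-step:

(a) From the uncertainty principle:
Δp_min = ℏ/(2Δx) = (1.055e-34 J·s)/(2 × 1.790e-10 m) = 2.946e-25 kg·m/s

(b) The velocity uncertainty:
Δv = Δp/m = (2.946e-25 kg·m/s)/(1.673e-27 kg) = 1.761e+02 m/s = 176.115 m/s

(c) The de Broglie wavelength for this momentum:
λ = h/p = (6.626e-34 J·s)/(2.946e-25 kg·m/s) = 2.249e-09 m = 2.249 nm

Note: The de Broglie wavelength is comparable to the localization size, as expected from wave-particle duality.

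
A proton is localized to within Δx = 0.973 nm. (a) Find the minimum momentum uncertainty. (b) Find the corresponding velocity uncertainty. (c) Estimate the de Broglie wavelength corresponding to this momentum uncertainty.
(a) Δp_min = 5.419 × 10^-26 kg·m/s
(b) Δv_min = 32.399 m/s
(c) λ_dB = 12.227 nm

Step-by-step:

(a) From the uncertainty principle:
Δp_min = ℏ/(2Δx) = (1.055e-34 J·s)/(2 × 9.730e-10 m) = 5.419e-26 kg·m/s

(b) The velocity uncertainty:
Δv = Δp/m = (5.419e-26 kg·m/s)/(1.673e-27 kg) = 3.240e+01 m/s = 32.399 m/s

(c) The de Broglie wavelength for this momentum:
λ = h/p = (6.626e-34 J·s)/(5.419e-26 kg·m/s) = 1.223e-08 m = 12.227 nm

Note: The de Broglie wavelength is comparable to the localization size, as expected from wave-particle duality.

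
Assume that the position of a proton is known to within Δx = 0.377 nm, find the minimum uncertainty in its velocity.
83.619 m/s

Using the Heisenberg uncertainty principle and Δp = mΔv:
ΔxΔp ≥ ℏ/2
Δx(mΔv) ≥ ℏ/2

The minimum uncertainty in velocity is:
Δv_min = ℏ/(2mΔx)
Δv_min = (1.055e-34 J·s) / (2 × 1.673e-27 kg × 3.770e-10 m)
Δv_min = 8.362e+01 m/s = 83.619 m/s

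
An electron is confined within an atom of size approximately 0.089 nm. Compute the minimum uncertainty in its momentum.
5.925 × 10^-25 kg·m/s

Using the Heisenberg uncertainty principle:
ΔxΔp ≥ ℏ/2

With Δx ≈ L = 8.900e-11 m (the confinement size):
Δp_min = ℏ/(2Δx)
Δp_min = (1.055e-34 J·s) / (2 × 8.900e-11 m)
Δp_min = 5.925e-25 kg·m/s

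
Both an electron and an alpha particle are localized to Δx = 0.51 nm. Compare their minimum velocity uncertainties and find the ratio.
The electron has the larger minimum velocity uncertainty, by a ratio of 7294.3.

For both particles, Δp_min = ℏ/(2Δx) = 1.034e-25 kg·m/s (same for both).

The velocity uncertainty is Δv = Δp/m:
- electron: Δv = 1.034e-25 / 9.109e-31 = 1.135e+05 m/s = 113.498 km/s
- alpha particle: Δv = 1.034e-25 / 6.645e-27 = 1.556e+01 m/s = 15.560 m/s

Ratio: 1.135e+05 / 1.556e+01 = 7294.3

The lighter particle has larger velocity uncertainty because Δv ∝ 1/m.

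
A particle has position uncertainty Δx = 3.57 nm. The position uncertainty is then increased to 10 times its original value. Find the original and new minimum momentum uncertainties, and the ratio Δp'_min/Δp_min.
Original Δp_min = 1.477 × 10^-26 kg·m/s; new Δp'_min = 1.477 × 10^-27 kg·m/s; ratio Δp'_min/Δp_min = 1/10.

From the uncertainty principle ΔxΔp ≥ ℏ/2, the minimum momentum uncertainty is Δp_min = ℏ/(2Δx).

Original (Δx = 3.57 nm = 3.570e-09 m):
Δp_min = (1.055e-34 J·s)/(2 × 3.570e-09 m) = 1.477e-26 kg·m/s

When Δx → 10Δx:
Δp'_min = ℏ/(2 × 10Δx) = (1/10) × ℏ/(2Δx) = (1/10) × Δp_min
Δp'_min = 1/10 × 1.477e-26 kg·m/s = 1.477e-27 kg·m/s

Since Δp_min ∝ 1/Δx, when Δx is increased to 10 times its original value, Δp_min decreases to 1/10 of its original value.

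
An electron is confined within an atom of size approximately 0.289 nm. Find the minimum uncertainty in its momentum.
1.825 × 10^-25 kg·m/s

Using the Heisenberg uncertainty principle:
ΔxΔp ≥ ℏ/2

With Δx ≈ L = 2.890e-10 m (the confinement size):
Δp_min = ℏ/(2Δx)
Δp_min = (1.055e-34 J·s) / (2 × 2.890e-10 m)
Δp_min = 1.825e-25 kg·m/s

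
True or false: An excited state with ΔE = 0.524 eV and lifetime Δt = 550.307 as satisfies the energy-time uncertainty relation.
No, it violates the uncertainty relation.

Calculate the product ΔEΔt:
ΔE = 0.524 eV = 8.395e-20 J
ΔEΔt = (8.395e-20 J) × (5.503e-16 s)
ΔEΔt = 4.620e-35 J·s

Compare to the minimum allowed value ℏ/2:
ℏ/2 = 5.273e-35 J·s

Since ΔEΔt = 4.620e-35 J·s < 5.273e-35 J·s = ℏ/2,
this violates the uncertainty relation.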